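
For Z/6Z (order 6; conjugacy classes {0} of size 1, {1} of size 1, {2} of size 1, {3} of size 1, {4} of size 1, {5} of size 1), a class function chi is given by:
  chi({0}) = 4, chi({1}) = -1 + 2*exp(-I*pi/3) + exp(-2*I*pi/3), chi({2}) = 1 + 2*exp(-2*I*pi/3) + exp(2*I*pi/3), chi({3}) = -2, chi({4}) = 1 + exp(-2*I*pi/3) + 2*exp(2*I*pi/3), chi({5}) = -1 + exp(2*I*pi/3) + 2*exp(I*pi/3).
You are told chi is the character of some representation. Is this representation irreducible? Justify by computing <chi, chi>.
Not irreducible (reducible): <chi, chi> = 6 > 1.

Why: <chi, chi> = (1/|G|) sum_C |C| * |chi(C)|^2 = (1/6)[1*|4|^2 + 1*|-1 + 2*exp(-I*pi/3) + exp(-2*I*pi/3)|^2 + 1*|1 + 2*exp(-2*I*pi/3) + exp(2*I*pi/3)|^2 + 1*|-2|^2 + 1*|1 + exp(-2*I*pi/3) + 2*exp(2*I*pi/3)|^2 + 1*|-1 + exp(2*I*pi/3) + 2*exp(I*pi/3)|^2]
  = (1/6)[(16) + (7) + (1) + (4) + (1) + (7)] = 36/6 = 6.
(Exp terms are combined using exp(i*s)*conj(exp(i*t)) = exp(i*(s-t)), and sums of them are collapsed using the identity that for every m > 1 the m distinct m-th roots of unity sum to 0, e.g. 1 + exp(2*I*pi/3) + exp(-2*I*pi/3) = 0.)
A character is irreducible iff <chi, chi> = 1, so this representation is reducible.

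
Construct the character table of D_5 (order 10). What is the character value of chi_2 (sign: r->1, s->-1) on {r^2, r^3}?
Conjugacy classes: {e} of size 1, {r^1, r^4} of size 2, {r^2, r^3} of size 2, {s, sr, ..., sr^4} of size 5.
Character table:
  irrep \ class              {e} (size 1)  {r^1, r^4} (size 2)  {r^2, r^3} (size 2)  {s, sr, ..., sr^4} (size 5)
  chi_1 (triv)               1             1                    1                    1                          
  chi_2 (sign: r->1, s->-1)  1             1                    1                    -1                         
  chi_3 (2d, j=1)            2             -1/2 + sqrt(5)/2     -sqrt(5)/2 - 1/2     0                          
  chi_4 (2d, j=2)            2             -sqrt(5)/2 - 1/2     -1/2 + sqrt(5)/2     0                          

Spot check: chi_2 (sign: r->1, s->-1) on {r^2, r^3} = 1.

Solution. D_5 has order 2*5 = 10 with 4 conjugacy classes, hence 4 irreducibles. Sum of squared dims 1 + 1 + 4 + 4 = 10 = |G|. Linear characters come from the abelianisation; the 2-dimensional irreps have character r^k -> 2*cos(2*pi*j*k/5), reflections -> 0.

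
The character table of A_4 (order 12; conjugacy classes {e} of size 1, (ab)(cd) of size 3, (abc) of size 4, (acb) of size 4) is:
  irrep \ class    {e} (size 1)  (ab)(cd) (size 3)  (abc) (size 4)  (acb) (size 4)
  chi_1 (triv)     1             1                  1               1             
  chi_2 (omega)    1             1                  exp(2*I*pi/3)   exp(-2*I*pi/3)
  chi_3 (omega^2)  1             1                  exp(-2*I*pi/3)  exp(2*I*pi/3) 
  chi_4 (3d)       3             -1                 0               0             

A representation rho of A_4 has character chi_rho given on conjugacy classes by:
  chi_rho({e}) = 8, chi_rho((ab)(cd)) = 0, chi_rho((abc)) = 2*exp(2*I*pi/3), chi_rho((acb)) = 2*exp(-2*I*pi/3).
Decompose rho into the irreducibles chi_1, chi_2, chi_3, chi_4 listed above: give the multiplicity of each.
Multiplicities: chi_1: 0, chi_2: 2, chi_3: 0, chi_4: 2.

Derivation: Use <chi_rho, chi> = (1/|G|) sum_C |C| * chi_rho(C) * conj(chi(C)) with |G| = 12 for each irreducible chi in the table:
  <chi_rho, chi_1> = (1/12)[1*(8)*conj(1) + 3*(0)*conj(1) + 4*(2*exp(2*I*pi/3))*conj(1) + 4*(2*exp(-2*I*pi/3))*conj(1)]
      = (1/12)[(8) + (0) + (8*exp(2*I*pi/3)) + (8*exp(-2*I*pi/3))] = 0/12 = 0
  <chi_rho, chi_2> = (1/12)[1*(8)*conj(1) + 3*(0)*conj(1) + 4*(2*exp(2*I*pi/3))*conj(exp(2*I*pi/3)) + 4*(2*exp(-2*I*pi/3))*conj(exp(-2*I*pi/3))]
      = (1/12)[(8) + (0) + (8) + (8)] = 24/12 = 2
  <chi_rho, chi_3> = (1/12)[1*(8)*conj(1) + 3*(0)*conj(1) + 4*(2*exp(2*I*pi/3))*conj(exp(-2*I*pi/3)) + 4*(2*exp(-2*I*pi/3))*conj(exp(2*I*pi/3))]
      = (1/12)[(8) + (0) + (8*exp(-2*I*pi/3)) + (8*exp(2*I*pi/3))] = 0/12 = 0
  <chi_rho, chi_4> = (1/12)[1*(8)*conj(3) + 3*(0)*conj(-1) + 4*(2*exp(2*I*pi/3))*conj(0) + 4*(2*exp(-2*I*pi/3))*conj(0)]
      = (1/12)[(24) + (0) + (0) + (0)] = 24/12 = 2
(Exp terms are combined using exp(i*s)*conj(exp(i*t)) = exp(i*(s-t)), and sums of them are collapsed using the identity that for every m > 1 the m distinct m-th roots of unity sum to 0, e.g. 1 + exp(2*I*pi/3) + exp(-2*I*pi/3) = 0.)
Dimension check: dim(rho) = sum (mult * dim) = 0*1 + 2*1 + 0*1 + 2*3 = 8 = chi_rho(e) = 8.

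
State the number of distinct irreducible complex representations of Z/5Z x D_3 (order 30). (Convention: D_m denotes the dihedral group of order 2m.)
15

Justification: The number of irreducible complex representations of a finite group equals its number of conjugacy classes. For a direct product, #classes(G x H) = #classes(G) * #classes(H). Z/5Z has 5 classes (abelian), D_3 has 3 classes, so 5 * 3 = 15, so Z/5Z x D_3 (order 30) has exactly 15 irreducible complex representations.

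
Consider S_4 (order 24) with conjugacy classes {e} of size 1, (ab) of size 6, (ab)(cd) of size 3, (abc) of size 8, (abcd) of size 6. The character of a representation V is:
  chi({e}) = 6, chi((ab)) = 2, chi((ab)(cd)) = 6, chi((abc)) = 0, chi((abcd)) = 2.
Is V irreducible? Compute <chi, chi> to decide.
Not irreducible (reducible): <chi, chi> = 8 > 1.

Why: <chi, chi> = (1/|G|) sum_C |C| * |chi(C)|^2 = (1/24)[1*|6|^2 + 6*|2|^2 + 3*|6|^2 + 8*|0|^2 + 6*|2|^2]
  = (1/24)[(36) + (24) + (108) + (0) + (24)] = 192/24 = 8.
A character is irreducible iff <chi, chi> = 1, so this representation is reducible.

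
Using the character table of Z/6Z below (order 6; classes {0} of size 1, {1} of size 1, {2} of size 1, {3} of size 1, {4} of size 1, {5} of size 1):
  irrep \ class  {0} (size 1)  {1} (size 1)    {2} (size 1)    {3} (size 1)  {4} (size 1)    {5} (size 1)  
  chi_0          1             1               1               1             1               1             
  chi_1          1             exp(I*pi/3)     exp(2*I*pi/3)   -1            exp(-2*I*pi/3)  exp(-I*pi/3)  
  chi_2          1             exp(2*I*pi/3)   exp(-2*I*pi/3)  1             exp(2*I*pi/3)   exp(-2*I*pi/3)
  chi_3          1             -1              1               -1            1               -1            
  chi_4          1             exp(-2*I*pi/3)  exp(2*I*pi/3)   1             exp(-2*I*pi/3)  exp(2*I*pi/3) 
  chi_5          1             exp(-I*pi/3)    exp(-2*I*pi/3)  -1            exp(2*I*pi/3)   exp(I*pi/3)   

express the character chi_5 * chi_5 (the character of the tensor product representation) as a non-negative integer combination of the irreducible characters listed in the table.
chi_5 tensor chi_5 = chi_4 (all other irreducibles have multiplicity 0).

Justification: The character of a tensor product is the pointwise product (chi_5 * chi_5)(C) = chi_5(C) * chi_5(C):
  {0}: (1)*(1), {1}: (exp(-I*pi/3))*(exp(-I*pi/3)), {2}: (exp(-2*I*pi/3))*(exp(-2*I*pi/3)), {3}: (-1)*(-1), {4}: (exp(2*I*pi/3))*(exp(2*I*pi/3)), {5}: (exp(I*pi/3))*(exp(I*pi/3))
so (chi_5 * chi_5) takes values
  {0} -> 1, {1} -> exp(-2*I*pi/3), {2} -> exp(2*I*pi/3), {3} -> 1, {4} -> exp(-2*I*pi/3), {5} -> exp(2*I*pi/3).
Now take the inner product of this character with each irreducible chi from the table, <chi_5*chi_5, chi> = (1/6) sum_C |C| (chi_5*chi_5)(C) conj(chi(C)):
  <chi_5*chi_5, chi_0> = (1/6)[1*(1)*conj(1) + 1*(exp(-2*I*pi/3))*conj(1) + 1*(exp(2*I*pi/3))*conj(1) + 1*(1)*conj(1) + 1*(exp(-2*I*pi/3))*conj(1) + 1*(exp(2*I*pi/3))*conj(1)]
      = (1/6)[(1) + (exp(-2*I*pi/3)) + (exp(2*I*pi/3)) + (1) + (exp(-2*I*pi/3)) + (exp(2*I*pi/3))] = 0/6 = 0
  <chi_5*chi_5, chi_1> = (1/6)[1*(1)*conj(1) + 1*(exp(-2*I*pi/3))*conj(exp(I*pi/3)) + 1*(exp(2*I*pi/3))*conj(exp(2*I*pi/3)) + 1*(1)*conj(-1) + 1*(exp(-2*I*pi/3))*conj(exp(-2*I*pi/3)) + 1*(exp(2*I*pi/3))*conj(exp(-I*pi/3))]
      = (1/6)[(1) + (-1) + (1) + (-1) + (1) + (-1)] = 0/6 = 0
  <chi_5*chi_5, chi_2> = (1/6)[1*(1)*conj(1) + 1*(exp(-2*I*pi/3))*conj(exp(2*I*pi/3)) + 1*(exp(2*I*pi/3))*conj(exp(-2*I*pi/3)) + 1*(1)*conj(1) + 1*(exp(-2*I*pi/3))*conj(exp(2*I*pi/3)) + 1*(exp(2*I*pi/3))*conj(exp(-2*I*pi/3))]
      = (1/6)[(1) + (exp(2*I*pi/3)) + (exp(-2*I*pi/3)) + (1) + (exp(2*I*pi/3)) + (exp(-2*I*pi/3))] = 0/6 = 0
  <chi_5*chi_5, chi_3> = (1/6)[1*(1)*conj(1) + 1*(exp(-2*I*pi/3))*conj(-1) + 1*(exp(2*I*pi/3))*conj(1) + 1*(1)*conj(-1) + 1*(exp(-2*I*pi/3))*conj(1) + 1*(exp(2*I*pi/3))*conj(-1)]
      = (1/6)[(1) + (-exp(-2*I*pi/3)) + (exp(2*I*pi/3)) + (-1) + (exp(-2*I*pi/3)) + (-exp(2*I*pi/3))] = 0/6 = 0
  <chi_5*chi_5, chi_4> = (1/6)[1*(1)*conj(1) + 1*(exp(-2*I*pi/3))*conj(exp(-2*I*pi/3)) + 1*(exp(2*I*pi/3))*conj(exp(2*I*pi/3)) + 1*(1)*conj(1) + 1*(exp(-2*I*pi/3))*conj(exp(-2*I*pi/3)) + 1*(exp(2*I*pi/3))*conj(exp(2*I*pi/3))]
      = (1/6)[(1) + (1) + (1) + (1) + (1) + (1)] = 6/6 = 1
  <chi_5*chi_5, chi_5> = (1/6)[1*(1)*conj(1) + 1*(exp(-2*I*pi/3))*conj(exp(-I*pi/3)) + 1*(exp(2*I*pi/3))*conj(exp(-2*I*pi/3)) + 1*(1)*conj(-1) + 1*(exp(-2*I*pi/3))*conj(exp(2*I*pi/3)) + 1*(exp(2*I*pi/3))*conj(exp(I*pi/3))]
      = (1/6)[(1) + (exp(-I*pi/3)) + (exp(-2*I*pi/3)) + (-1) + (exp(2*I*pi/3)) + (exp(I*pi/3))] = 0/6 = 0
(Exp terms are combined using exp(i*s)*conj(exp(i*t)) = exp(i*(s-t)), and sums of them are collapsed using the identity that for every m > 1 the m distinct m-th roots of unity sum to 0, e.g. 1 + exp(2*I*pi/3) + exp(-2*I*pi/3) = 0.)
Hence the multiplicities are chi_4: 1. Dimension check: dim(chi_5)*dim(chi_5) = 1*1 = 1 and sum (mult * dim) = 1*1 = 1.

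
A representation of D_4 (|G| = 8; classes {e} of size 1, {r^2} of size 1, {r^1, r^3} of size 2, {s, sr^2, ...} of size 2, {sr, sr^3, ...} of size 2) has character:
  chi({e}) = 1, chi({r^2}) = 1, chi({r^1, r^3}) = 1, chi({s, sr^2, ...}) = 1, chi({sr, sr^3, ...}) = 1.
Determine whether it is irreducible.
Irreducible: <chi, chi> = 1.

Solution. <chi, chi> = (1/|G|) sum_C |C| * |chi(C)|^2 = (1/8)[1*|1|^2 + 1*|1|^2 + 2*|1|^2 + 2*|1|^2 + 2*|1|^2]
  = (1/8)[(1) + (1) + (2) + (2) + (2)] = 8/8 = 1.
A character is irreducible iff <chi, chi> = 1, so this representation is irreducible.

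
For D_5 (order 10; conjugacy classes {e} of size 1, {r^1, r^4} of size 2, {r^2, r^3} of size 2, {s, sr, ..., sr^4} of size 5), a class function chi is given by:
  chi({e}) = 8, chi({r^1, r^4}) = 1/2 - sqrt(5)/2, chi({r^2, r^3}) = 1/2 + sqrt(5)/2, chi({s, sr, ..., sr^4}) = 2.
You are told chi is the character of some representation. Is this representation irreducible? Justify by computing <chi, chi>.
Not irreducible (reducible): <chi, chi> = 9 > 1.

<chi, chi> = (1/|G|) sum_C |C| * |chi(C)|^2 = (1/10)[1*|8|^2 + 2*|1/2 - sqrt(5)/2|^2 + 2*|1/2 + sqrt(5)/2|^2 + 5*|2|^2]
  = (1/10)[(64) + (3 - sqrt(5)) + (sqrt(5) + 3) + (20)] = 90/10 = 9.
A character is irreducible iff <chi, chi> = 1, so this representation is reducible.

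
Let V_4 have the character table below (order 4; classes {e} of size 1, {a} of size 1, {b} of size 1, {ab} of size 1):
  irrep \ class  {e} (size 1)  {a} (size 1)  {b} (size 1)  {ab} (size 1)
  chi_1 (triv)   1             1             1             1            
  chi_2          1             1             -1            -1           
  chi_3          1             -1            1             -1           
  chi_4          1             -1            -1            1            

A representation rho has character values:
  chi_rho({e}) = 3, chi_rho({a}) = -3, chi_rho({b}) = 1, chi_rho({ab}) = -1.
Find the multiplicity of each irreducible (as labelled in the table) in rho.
Multiplicities: chi_1: 0, chi_2: 0, chi_3: 2, chi_4: 1.

Proof sketch: Use <chi_rho, chi> = (1/|G|) sum_C |C| * chi_rho(C) * conj(chi(C)) with |G| = 4 for each irreducible chi in the table:
  <chi_rho, chi_1> = (1/4)[1*(3)*conj(1) + 1*(-3)*conj(1) + 1*(1)*conj(1) + 1*(-1)*conj(1)]
      = (1/4)[(3) + (-3) + (1) + (-1)] = 0/4 = 0
  <chi_rho, chi_2> = (1/4)[1*(3)*conj(1) + 1*(-3)*conj(1) + 1*(1)*conj(-1) + 1*(-1)*conj(-1)]
      = (1/4)[(3) + (-3) + (-1) + (1)] = 0/4 = 0
  <chi_rho, chi_3> = (1/4)[1*(3)*conj(1) + 1*(-3)*conj(-1) + 1*(1)*conj(1) + 1*(-1)*conj(-1)]
      = (1/4)[(3) + (3) + (1) + (1)] = 8/4 = 2
  <chi_rho, chi_4> = (1/4)[1*(3)*conj(1) + 1*(-3)*conj(-1) + 1*(1)*conj(-1) + 1*(-1)*conj(1)]
      = (1/4)[(3) + (3) + (-1) + (-1)] = 4/4 = 1
Dimension check: dim(rho) = sum (mult * dim) = 0*1 + 0*1 + 2*1 + 1*1 = 3 = chi_rho(e) = 3.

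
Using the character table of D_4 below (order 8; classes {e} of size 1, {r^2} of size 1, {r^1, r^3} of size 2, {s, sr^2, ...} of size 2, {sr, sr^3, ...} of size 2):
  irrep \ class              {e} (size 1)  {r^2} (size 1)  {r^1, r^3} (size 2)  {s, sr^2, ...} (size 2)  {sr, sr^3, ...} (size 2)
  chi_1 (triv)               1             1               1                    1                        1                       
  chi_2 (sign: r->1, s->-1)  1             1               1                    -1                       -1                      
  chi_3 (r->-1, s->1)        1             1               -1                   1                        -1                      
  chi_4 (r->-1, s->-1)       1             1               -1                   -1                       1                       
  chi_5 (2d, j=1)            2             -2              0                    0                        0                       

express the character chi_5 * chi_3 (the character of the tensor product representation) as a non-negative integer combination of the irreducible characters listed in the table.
chi_5 tensor chi_3 = chi_5 (all other irreducibles have multiplicity 0).

Why: The character of a tensor product is the pointwise product (chi_5 * chi_3)(C) = chi_5(C) * chi_3(C):
  {e}: (2)*(1), {r^2}: (-2)*(1), {r^1, r^3}: (0)*(-1), {s, sr^2, ...}: (0)*(1), {sr, sr^3, ...}: (0)*(-1)
so (chi_5 * chi_3) takes values
  {e} -> 2, {r^2} -> -2, {r^1, r^3} -> 0, {s, sr^2, ...} -> 0, {sr, sr^3, ...} -> 0.
Now take the inner product of this character with each irreducible chi from the table, <chi_5*chi_3, chi> = (1/8) sum_C |C| (chi_5*chi_3)(C) conj(chi(C)):
  <chi_5*chi_3, chi_1> = (1/8)[1*(2)*conj(1) + 1*(-2)*conj(1) + 2*(0)*conj(1) + 2*(0)*conj(1) + 2*(0)*conj(1)]
      = (1/8)[(2) + (-2) + (0) + (0) + (0)] = 0/8 = 0
  <chi_5*chi_3, chi_2> = (1/8)[1*(2)*conj(1) + 1*(-2)*conj(1) + 2*(0)*conj(1) + 2*(0)*conj(-1) + 2*(0)*conj(-1)]
      = (1/8)[(2) + (-2) + (0) + (0) + (0)] = 0/8 = 0
  <chi_5*chi_3, chi_3> = (1/8)[1*(2)*conj(1) + 1*(-2)*conj(1) + 2*(0)*conj(-1) + 2*(0)*conj(1) + 2*(0)*conj(-1)]
      = (1/8)[(2) + (-2) + (0) + (0) + (0)] = 0/8 = 0
  <chi_5*chi_3, chi_4> = (1/8)[1*(2)*conj(1) + 1*(-2)*conj(1) + 2*(0)*conj(-1) + 2*(0)*conj(-1) + 2*(0)*conj(1)]
      = (1/8)[(2) + (-2) + (0) + (0) + (0)] = 0/8 = 0
  <chi_5*chi_3, chi_5> = (1/8)[1*(2)*conj(2) + 1*(-2)*conj(-2) + 2*(0)*conj(0) + 2*(0)*conj(0) + 2*(0)*conj(0)]
      = (1/8)[(4) + (4) + (0) + (0) + (0)] = 8/8 = 1
Hence the multiplicities are chi_5: 1. Dimension check: dim(chi_5)*dim(chi_3) = 2*1 = 2 and sum (mult * dim) = 1*2 = 2.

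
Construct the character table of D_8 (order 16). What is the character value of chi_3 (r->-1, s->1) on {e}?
Conjugacy classes: {e} of size 1, {r^4} of size 1, {r^1, r^7} of size 2, {r^2, r^6} of size 2, {r^3, r^5} of size 2, {s, sr^2, ...} of size 4, {sr, sr^3, ...} of size 4.
Character table:
  irrep \ class              {e} (size 1)  {r^4} (size 1)  {r^1, r^7} (size 2)  {r^2, r^6} (size 2)  {r^3, r^5} (size 2)  {s, sr^2, ...} (size 4)  {sr, sr^3, ...} (size 4)
  chi_1 (triv)               1             1               1                    1                    1                    1                        1                       
  chi_2 (sign: r->1, s->-1)  1             1               1                    1                    1                    -1                       -1                      
  chi_3 (r->-1, s->1)        1             1               -1                   1                    -1                   1                        -1                      
  chi_4 (r->-1, s->-1)       1             1               -1                   1                    -1                   -1                       1                       
  chi_5 (2d, j=1)            2             -2              sqrt(2)              0                    -sqrt(2)             0                        0                       
  chi_6 (2d, j=2)            2             2               0                    -2                   0                    0                        0                       
  chi_7 (2d, j=3)            2             -2              -sqrt(2)             0                    sqrt(2)              0                        0                       

Spot check: chi_3 (r->-1, s->1) on {e} = 1.

Explanation: D_8 has order 2*8 = 16 with 7 conjugacy classes, hence 7 irreducibles. Sum of squared dims 1 + 1 + 1 + 1 + 4 + 4 + 4 = 16 = |G|. Linear characters come from the abelianisation; the 2-dimensional irreps have character r^k -> 2*cos(2*pi*j*k/8), reflections -> 0.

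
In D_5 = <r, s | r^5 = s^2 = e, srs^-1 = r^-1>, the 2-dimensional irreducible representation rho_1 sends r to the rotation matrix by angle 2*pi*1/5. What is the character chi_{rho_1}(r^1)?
chi_{rho_1}(r^1) = 2*cos(2*pi*1*1/5) = -1/2 + sqrt(5)/2

Derivation: rho_1(r^1) is rotation by angle 2*pi*1*1/5, whose trace is 2*cos(2*pi*1*1/5) = -1/2 + sqrt(5)/2.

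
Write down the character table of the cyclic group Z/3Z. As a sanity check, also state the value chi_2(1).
Character table of Z/3Z (irreps indexed chi_0,...,chi_2 with chi_k(m) = zeta_3^(k*m), zeta_3 = exp(2*pi*i/3)):
  irrep \ class  {0} (size 1)  {1} (size 1)    {2} (size 1)  
  chi_0          1             1               1             
  chi_1          1             exp(2*I*pi/3)   exp(-2*I*pi/3)
  chi_2          1             exp(-2*I*pi/3)  exp(2*I*pi/3) 

Spot check: chi_2(1) = zeta_3^(2*1) = zeta_3^2 = exp(-2*I*pi/3).

Details: Z/3Z is abelian, so all 3 irreducible complex representations are 1-dimensional. They are given by chi_k(m) = zeta_3^(k*m) for k = 0,...,2. Row orthogonality: sum_m chi_k(m) conj(chi_l(m)) = 3 * [k = l].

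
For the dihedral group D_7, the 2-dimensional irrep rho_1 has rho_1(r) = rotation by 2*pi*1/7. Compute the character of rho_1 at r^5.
chi_{rho_1}(r^5) = 2*cos(2*pi*1*5/7) = -2*cos(3*pi/7)

Proof sketch: rho_1(r^5) is rotation by angle 2*pi*1*5/7, whose trace is 2*cos(2*pi*1*5/7) = -2*cos(3*pi/7).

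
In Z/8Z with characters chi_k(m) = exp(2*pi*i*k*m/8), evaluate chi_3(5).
chi_3(5) = zeta_8^15 = exp(-I*pi/4)

Explanation: chi_3(5) = zeta_8^(3*5) = zeta_8^15. Since zeta_8^8 = 1, this equals zeta_8^7 = exp(2*pi*i*7/8) = exp(-I*pi/4).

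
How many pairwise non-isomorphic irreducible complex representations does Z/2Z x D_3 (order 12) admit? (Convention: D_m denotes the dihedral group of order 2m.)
6

Explanation: The number of irreducible complex representations of a finite group equals its number of conjugacy classes. For a direct product, #classes(G x H) = #classes(G) * #classes(H). Z/2Z has 2 classes (abelian), D_3 has 3 classes, so 2 * 3 = 6, so Z/2Z x D_3 (order 12) has exactly 6 irreducible complex representations.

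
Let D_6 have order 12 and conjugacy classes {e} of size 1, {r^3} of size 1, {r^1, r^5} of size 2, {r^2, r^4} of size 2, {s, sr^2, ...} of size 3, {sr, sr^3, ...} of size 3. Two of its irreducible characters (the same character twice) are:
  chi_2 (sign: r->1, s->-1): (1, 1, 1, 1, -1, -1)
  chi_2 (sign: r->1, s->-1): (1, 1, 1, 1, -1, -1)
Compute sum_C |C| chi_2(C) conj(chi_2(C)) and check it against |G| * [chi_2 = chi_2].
Sum = 12 = |G| = 12; so <chi_2, chi_2> = 1 (norm-1 confirms irreducibility).

Argument: Compute term by term over conjugacy classes (|C| * chi_2(C) * conj(chi_2(C))):
  1*(1)*conj(1) + 1*(1)*conj(1) + 2*(1)*conj(1) + 2*(1)*conj(1) + 3*(-1)*conj(-1) + 3*(-1)*conj(-1)
  = (1) + (1) + (2) + (2) + (3) + (3)
  = 12.
Dividing by |G| = 12 gives 12/12 = 1, matching the row-orthogonality relation <chi_2, chi_2> = [chi_2 = chi_2].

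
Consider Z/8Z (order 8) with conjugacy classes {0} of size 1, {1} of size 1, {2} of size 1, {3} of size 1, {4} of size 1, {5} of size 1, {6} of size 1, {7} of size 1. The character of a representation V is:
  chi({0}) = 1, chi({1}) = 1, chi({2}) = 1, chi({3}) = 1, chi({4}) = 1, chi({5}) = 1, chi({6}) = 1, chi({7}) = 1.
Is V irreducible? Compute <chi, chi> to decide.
Irreducible: <chi, chi> = 1.

Justification: <chi, chi> = (1/|G|) sum_C |C| * |chi(C)|^2 = (1/8)[1*|1|^2 + 1*|1|^2 + 1*|1|^2 + 1*|1|^2 + 1*|1|^2 + 1*|1|^2 + 1*|1|^2 + 1*|1|^2]
  = (1/8)[(1) + (1) + (1) + (1) + (1) + (1) + (1) + (1)] = 8/8 = 1.
(Exp terms are combined using exp(i*s)*conj(exp(i*t)) = exp(i*(s-t)), and sums of them are collapsed using the identity that for every m > 1 the m distinct m-th roots of unity sum to 0, e.g. 1 + exp(2*I*pi/3) + exp(-2*I*pi/3) = 0.)
A character is irreducible iff <chi, chi> = 1, so this representation is irreducible.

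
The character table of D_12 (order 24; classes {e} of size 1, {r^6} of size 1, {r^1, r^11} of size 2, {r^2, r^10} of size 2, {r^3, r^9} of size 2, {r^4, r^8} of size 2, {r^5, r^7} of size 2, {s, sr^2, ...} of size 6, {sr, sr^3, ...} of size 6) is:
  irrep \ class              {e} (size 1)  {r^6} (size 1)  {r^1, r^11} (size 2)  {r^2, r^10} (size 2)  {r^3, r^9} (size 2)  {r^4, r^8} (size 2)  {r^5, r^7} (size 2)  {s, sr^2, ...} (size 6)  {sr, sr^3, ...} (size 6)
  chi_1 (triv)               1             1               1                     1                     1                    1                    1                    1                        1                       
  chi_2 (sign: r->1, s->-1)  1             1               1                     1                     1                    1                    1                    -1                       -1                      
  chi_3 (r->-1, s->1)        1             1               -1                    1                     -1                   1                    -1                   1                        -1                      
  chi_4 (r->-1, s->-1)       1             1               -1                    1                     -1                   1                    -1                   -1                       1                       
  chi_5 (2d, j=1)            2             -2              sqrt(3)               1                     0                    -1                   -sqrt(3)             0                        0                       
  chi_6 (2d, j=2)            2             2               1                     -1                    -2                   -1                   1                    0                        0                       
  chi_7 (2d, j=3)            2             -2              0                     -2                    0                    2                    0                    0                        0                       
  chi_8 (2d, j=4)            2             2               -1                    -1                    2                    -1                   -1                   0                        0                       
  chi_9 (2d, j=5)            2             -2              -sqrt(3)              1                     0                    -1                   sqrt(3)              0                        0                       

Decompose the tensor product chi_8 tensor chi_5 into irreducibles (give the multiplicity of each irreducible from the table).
chi_8 tensor chi_5 = chi_7 + chi_9 (all other irreducibles have multiplicity 0).

Justification: The character of a tensor product is the pointwise product (chi_8 * chi_5)(C) = chi_8(C) * chi_5(C):
  {e}: (2)*(2), {r^6}: (2)*(-2), {r^1, r^11}: (-1)*(sqrt(3)), {r^2, r^10}: (-1)*(1), {r^3, r^9}: (2)*(0), {r^4, r^8}: (-1)*(-1), {r^5, r^7}: (-1)*(-sqrt(3)), {s, sr^2, ...}: (0)*(0), {sr, sr^3, ...}: (0)*(0)
so (chi_8 * chi_5) takes values
  {e} -> 4, {r^6} -> -4, {r^1, r^11} -> -sqrt(3), {r^2, r^10} -> -1, {r^3, r^9} -> 0, {r^4, r^8} -> 1, {r^5, r^7} -> sqrt(3), {s, sr^2, ...} -> 0, {sr, sr^3, ...} -> 0.
Now take the inner product of this character with each irreducible chi from the table, <chi_8*chi_5, chi> = (1/24) sum_C |C| (chi_8*chi_5)(C) conj(chi(C)):
  <chi_8*chi_5, chi_1> = (1/24)[1*(4)*conj(1) + 1*(-4)*conj(1) + 2*(-sqrt(3))*conj(1) + 2*(-1)*conj(1) + 2*(0)*conj(1) + 2*(1)*conj(1) + 2*(sqrt(3))*conj(1) + 6*(0)*conj(1) + 6*(0)*conj(1)]
      = (1/24)[(4) + (-4) + (-2*sqrt(3)) + (-2) + (0) + (2) + (2*sqrt(3)) + (0) + (0)] = 0/24 = 0
  <chi_8*chi_5, chi_2> = (1/24)[1*(4)*conj(1) + 1*(-4)*conj(1) + 2*(-sqrt(3))*conj(1) + 2*(-1)*conj(1) + 2*(0)*conj(1) + 2*(1)*conj(1) + 2*(sqrt(3))*conj(1) + 6*(0)*conj(-1) + 6*(0)*conj(-1)]
      = (1/24)[(4) + (-4) + (-2*sqrt(3)) + (-2) + (0) + (2) + (2*sqrt(3)) + (0) + (0)] = 0/24 = 0
  <chi_8*chi_5, chi_3> = (1/24)[1*(4)*conj(1) + 1*(-4)*conj(1) + 2*(-sqrt(3))*conj(-1) + 2*(-1)*conj(1) + 2*(0)*conj(-1) + 2*(1)*conj(1) + 2*(sqrt(3))*conj(-1) + 6*(0)*conj(1) + 6*(0)*conj(-1)]
      = (1/24)[(4) + (-4) + (2*sqrt(3)) + (-2) + (0) + (2) + (-2*sqrt(3)) + (0) + (0)] = 0/24 = 0
  <chi_8*chi_5, chi_4> = (1/24)[1*(4)*conj(1) + 1*(-4)*conj(1) + 2*(-sqrt(3))*conj(-1) + 2*(-1)*conj(1) + 2*(0)*conj(-1) + 2*(1)*conj(1) + 2*(sqrt(3))*conj(-1) + 6*(0)*conj(-1) + 6*(0)*conj(1)]
      = (1/24)[(4) + (-4) + (2*sqrt(3)) + (-2) + (0) + (2) + (-2*sqrt(3)) + (0) + (0)] = 0/24 = 0
  <chi_8*chi_5, chi_5> = (1/24)[1*(4)*conj(2) + 1*(-4)*conj(-2) + 2*(-sqrt(3))*conj(sqrt(3)) + 2*(-1)*conj(1) + 2*(0)*conj(0) + 2*(1)*conj(-1) + 2*(sqrt(3))*conj(-sqrt(3)) + 6*(0)*conj(0) + 6*(0)*conj(0)]
      = (1/24)[(8) + (8) + (-6) + (-2) + (0) + (-2) + (-6) + (0) + (0)] = 0/24 = 0
  <chi_8*chi_5, chi_6> = (1/24)[1*(4)*conj(2) + 1*(-4)*conj(2) + 2*(-sqrt(3))*conj(1) + 2*(-1)*conj(-1) + 2*(0)*conj(-2) + 2*(1)*conj(-1) + 2*(sqrt(3))*conj(1) + 6*(0)*conj(0) + 6*(0)*conj(0)]
      = (1/24)[(8) + (-8) + (-2*sqrt(3)) + (2) + (0) + (-2) + (2*sqrt(3)) + (0) + (0)] = 0/24 = 0
  <chi_8*chi_5, chi_7> = (1/24)[1*(4)*conj(2) + 1*(-4)*conj(-2) + 2*(-sqrt(3))*conj(0) + 2*(-1)*conj(-2) + 2*(0)*conj(0) + 2*(1)*conj(2) + 2*(sqrt(3))*conj(0) + 6*(0)*conj(0) + 6*(0)*conj(0)]
      = (1/24)[(8) + (8) + (0) + (4) + (0) + (4) + (0) + (0) + (0)] = 24/24 = 1
  <chi_8*chi_5, chi_8> = (1/24)[1*(4)*conj(2) + 1*(-4)*conj(2) + 2*(-sqrt(3))*conj(-1) + 2*(-1)*conj(-1) + 2*(0)*conj(2) + 2*(1)*conj(-1) + 2*(sqrt(3))*conj(-1) + 6*(0)*conj(0) + 6*(0)*conj(0)]
      = (1/24)[(8) + (-8) + (2*sqrt(3)) + (2) + (0) + (-2) + (-2*sqrt(3)) + (0) + (0)] = 0/24 = 0
  <chi_8*chi_5, chi_9> = (1/24)[1*(4)*conj(2) + 1*(-4)*conj(-2) + 2*(-sqrt(3))*conj(-sqrt(3)) + 2*(-1)*conj(1) + 2*(0)*conj(0) + 2*(1)*conj(-1) + 2*(sqrt(3))*conj(sqrt(3)) + 6*(0)*conj(0) + 6*(0)*conj(0)]
      = (1/24)[(8) + (8) + (6) + (-2) + (0) + (-2) + (6) + (0) + (0)] = 24/24 = 1
Hence the multiplicities are chi_7: 1, chi_9: 1. Dimension check: dim(chi_8)*dim(chi_5) = 2*2 = 4 and sum (mult * dim) = 1*2 + 1*2 = 4.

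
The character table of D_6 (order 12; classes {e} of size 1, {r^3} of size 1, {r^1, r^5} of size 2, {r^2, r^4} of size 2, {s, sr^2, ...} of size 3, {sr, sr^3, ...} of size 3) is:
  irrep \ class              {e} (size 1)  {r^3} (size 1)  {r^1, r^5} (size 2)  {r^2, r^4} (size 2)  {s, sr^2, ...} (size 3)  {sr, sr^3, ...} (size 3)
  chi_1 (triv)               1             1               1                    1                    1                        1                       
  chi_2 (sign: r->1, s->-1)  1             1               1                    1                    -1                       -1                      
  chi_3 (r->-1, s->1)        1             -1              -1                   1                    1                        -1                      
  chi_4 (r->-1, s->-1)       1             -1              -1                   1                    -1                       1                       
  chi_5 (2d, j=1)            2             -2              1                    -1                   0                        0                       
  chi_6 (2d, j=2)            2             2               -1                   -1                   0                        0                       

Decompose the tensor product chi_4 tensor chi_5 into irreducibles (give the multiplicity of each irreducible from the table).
chi_4 tensor chi_5 = chi_6 (all other irreducibles have multiplicity 0).

Why: The character of a tensor product is the pointwise product (chi_4 * chi_5)(C) = chi_4(C) * chi_5(C):
  {e}: (1)*(2), {r^3}: (-1)*(-2), {r^1, r^5}: (-1)*(1), {r^2, r^4}: (1)*(-1), {s, sr^2, ...}: (-1)*(0), {sr, sr^3, ...}: (1)*(0)
so (chi_4 * chi_5) takes values
  {e} -> 2, {r^3} -> 2, {r^1, r^5} -> -1, {r^2, r^4} -> -1, {s, sr^2, ...} -> 0, {sr, sr^3, ...} -> 0.
Now take the inner product of this character with each irreducible chi from the table, <chi_4*chi_5, chi> = (1/12) sum_C |C| (chi_4*chi_5)(C) conj(chi(C)):
  <chi_4*chi_5, chi_1> = (1/12)[1*(2)*conj(1) + 1*(2)*conj(1) + 2*(-1)*conj(1) + 2*(-1)*conj(1) + 3*(0)*conj(1) + 3*(0)*conj(1)]
      = (1/12)[(2) + (2) + (-2) + (-2) + (0) + (0)] = 0/12 = 0
  <chi_4*chi_5, chi_2> = (1/12)[1*(2)*conj(1) + 1*(2)*conj(1) + 2*(-1)*conj(1) + 2*(-1)*conj(1) + 3*(0)*conj(-1) + 3*(0)*conj(-1)]
      = (1/12)[(2) + (2) + (-2) + (-2) + (0) + (0)] = 0/12 = 0
  <chi_4*chi_5, chi_3> = (1/12)[1*(2)*conj(1) + 1*(2)*conj(-1) + 2*(-1)*conj(-1) + 2*(-1)*conj(1) + 3*(0)*conj(1) + 3*(0)*conj(-1)]
      = (1/12)[(2) + (-2) + (2) + (-2) + (0) + (0)] = 0/12 = 0
  <chi_4*chi_5, chi_4> = (1/12)[1*(2)*conj(1) + 1*(2)*conj(-1) + 2*(-1)*conj(-1) + 2*(-1)*conj(1) + 3*(0)*conj(-1) + 3*(0)*conj(1)]
      = (1/12)[(2) + (-2) + (2) + (-2) + (0) + (0)] = 0/12 = 0
  <chi_4*chi_5, chi_5> = (1/12)[1*(2)*conj(2) + 1*(2)*conj(-2) + 2*(-1)*conj(1) + 2*(-1)*conj(-1) + 3*(0)*conj(0) + 3*(0)*conj(0)]
      = (1/12)[(4) + (-4) + (-2) + (2) + (0) + (0)] = 0/12 = 0
  <chi_4*chi_5, chi_6> = (1/12)[1*(2)*conj(2) + 1*(2)*conj(2) + 2*(-1)*conj(-1) + 2*(-1)*conj(-1) + 3*(0)*conj(0) + 3*(0)*conj(0)]
      = (1/12)[(4) + (4) + (2) + (2) + (0) + (0)] = 12/12 = 1
Hence the multiplicities are chi_6: 1. Dimension check: dim(chi_4)*dim(chi_5) = 1*2 = 2 and sum (mult * dim) = 1*2 = 2.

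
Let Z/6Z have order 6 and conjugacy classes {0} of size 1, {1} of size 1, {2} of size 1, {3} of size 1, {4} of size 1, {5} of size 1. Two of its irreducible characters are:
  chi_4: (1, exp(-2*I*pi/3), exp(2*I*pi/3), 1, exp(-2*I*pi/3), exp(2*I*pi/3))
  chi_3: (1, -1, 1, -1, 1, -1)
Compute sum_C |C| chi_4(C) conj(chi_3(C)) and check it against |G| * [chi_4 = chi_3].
Sum = 0; so <chi_4, chi_3> = 0 (distinct irreducibles are orthogonal).

Derivation: Compute term by term over conjugacy classes (|C| * chi_4(C) * conj(chi_3(C))):
  1*(1)*conj(1) + 1*(exp(-2*I*pi/3))*conj(-1) + 1*(exp(2*I*pi/3))*conj(1) + 1*(1)*conj(-1) + 1*(exp(-2*I*pi/3))*conj(1) + 1*(exp(2*I*pi/3))*conj(-1)
  = (1) + (-exp(-2*I*pi/3)) + (exp(2*I*pi/3)) + (-1) + (exp(-2*I*pi/3)) + (-exp(2*I*pi/3))
  = 0.
(Exp terms are combined using exp(i*s)*conj(exp(i*t)) = exp(i*(s-t)), and sums of them are collapsed using the identity that for every m > 1 the m distinct m-th roots of unity sum to 0, e.g. 1 + exp(2*I*pi/3) + exp(-2*I*pi/3) = 0.)
Dividing by |G| = 6 gives 0/6 = 0, matching the row-orthogonality relation <chi_4, chi_3> = [chi_4 = chi_3].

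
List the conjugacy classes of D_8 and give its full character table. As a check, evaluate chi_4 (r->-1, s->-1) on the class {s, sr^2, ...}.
Conjugacy classes: {e} of size 1, {r^4} of size 1, {r^1, r^7} of size 2, {r^2, r^6} of size 2, {r^3, r^5} of size 2, {s, sr^2, ...} of size 4, {sr, sr^3, ...} of size 4.
Character table:
  irrep \ class              {e} (size 1)  {r^4} (size 1)  {r^1, r^7} (size 2)  {r^2, r^6} (size 2)  {r^3, r^5} (size 2)  {s, sr^2, ...} (size 4)  {sr, sr^3, ...} (size 4)
  chi_1 (triv)               1             1               1                    1                    1                    1                        1                       
  chi_2 (sign: r->1, s->-1)  1             1               1                    1                    1                    -1                       -1                      
  chi_3 (r->-1, s->1)        1             1               -1                   1                    -1                   1                        -1                      
  chi_4 (r->-1, s->-1)       1             1               -1                   1                    -1                   -1                       1                       
  chi_5 (2d, j=1)            2             -2              sqrt(2)              0                    -sqrt(2)             0                        0                       
  chi_6 (2d, j=2)            2             2               0                    -2                   0                    0                        0                       
  chi_7 (2d, j=3)            2             -2              -sqrt(2)             0                    sqrt(2)              0                        0                       

Spot check: chi_4 (r->-1, s->-1) on {s, sr^2, ...} = -1.

Proof sketch: D_8 has order 2*8 = 16 with 7 conjugacy classes, hence 7 irreducibles. Sum of squared dims 1 + 1 + 1 + 1 + 4 + 4 + 4 = 16 = |G|. Linear characters come from the abelianisation; the 2-dimensional irreps have character r^k -> 2*cos(2*pi*j*k/8), reflections -> 0.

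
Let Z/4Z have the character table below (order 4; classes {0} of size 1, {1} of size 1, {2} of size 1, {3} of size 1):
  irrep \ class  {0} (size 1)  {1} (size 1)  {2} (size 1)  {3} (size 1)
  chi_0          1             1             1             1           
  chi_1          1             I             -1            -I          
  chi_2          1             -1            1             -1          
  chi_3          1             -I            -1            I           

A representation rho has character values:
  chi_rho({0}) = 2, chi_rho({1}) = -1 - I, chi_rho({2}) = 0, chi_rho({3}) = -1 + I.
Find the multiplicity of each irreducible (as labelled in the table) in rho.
Multiplicities: chi_0: 0, chi_1: 0, chi_2: 1, chi_3: 1.

Proof sketch: Use <chi_rho, chi> = (1/|G|) sum_C |C| * chi_rho(C) * conj(chi(C)) with |G| = 4 for each irreducible chi in the table:
  <chi_rho, chi_0> = (1/4)[1*(2)*conj(1) + 1*(-1 - I)*conj(1) + 1*(0)*conj(1) + 1*(-1 + I)*conj(1)]
      = (1/4)[(2) + (-1 - I) + (0) + (-1 + I)] = 0/4 = 0
  <chi_rho, chi_1> = (1/4)[1*(2)*conj(1) + 1*(-1 - I)*conj(I) + 1*(0)*conj(-1) + 1*(-1 + I)*conj(-I)]
      = (1/4)[(2) + (-1 + I) + (0) + (-1 - I)] = 0/4 = 0
  <chi_rho, chi_2> = (1/4)[1*(2)*conj(1) + 1*(-1 - I)*conj(-1) + 1*(0)*conj(1) + 1*(-1 + I)*conj(-1)]
      = (1/4)[(2) + (1 + I) + (0) + (1 - I)] = 4/4 = 1
  <chi_rho, chi_3> = (1/4)[1*(2)*conj(1) + 1*(-1 - I)*conj(-I) + 1*(0)*conj(-1) + 1*(-1 + I)*conj(I)]
      = (1/4)[(2) + (1 - I) + (0) + (1 + I)] = 4/4 = 1
(Exp terms are combined using exp(i*s)*conj(exp(i*t)) = exp(i*(s-t)), and sums of them are collapsed using the identity that for every m > 1 the m distinct m-th roots of unity sum to 0, e.g. 1 + exp(2*I*pi/3) + exp(-2*I*pi/3) = 0.)
Dimension check: dim(rho) = sum (mult * dim) = 0*1 + 0*1 + 1*1 + 1*1 = 2 = chi_rho(e) = 2.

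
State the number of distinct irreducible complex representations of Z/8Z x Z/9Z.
72

Argument: The number of irreducible complex representations of a finite group equals its number of conjugacy classes. Z/8Z x Z/9Z is abelian of order 72, so every element is its own conjugacy class: 72 classes, so Z/8Z x Z/9Z (order 72) has exactly 72 irreducible complex representations.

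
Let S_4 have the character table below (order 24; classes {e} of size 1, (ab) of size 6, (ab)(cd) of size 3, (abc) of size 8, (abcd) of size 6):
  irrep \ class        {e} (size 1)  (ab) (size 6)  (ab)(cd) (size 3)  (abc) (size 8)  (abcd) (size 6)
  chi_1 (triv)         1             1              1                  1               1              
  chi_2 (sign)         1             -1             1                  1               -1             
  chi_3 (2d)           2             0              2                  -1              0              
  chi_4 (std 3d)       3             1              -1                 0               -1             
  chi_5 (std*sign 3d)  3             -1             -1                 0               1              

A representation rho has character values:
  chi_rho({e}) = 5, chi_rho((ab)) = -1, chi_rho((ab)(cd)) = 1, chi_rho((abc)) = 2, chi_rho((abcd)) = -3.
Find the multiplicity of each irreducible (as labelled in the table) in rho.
Multiplicities: chi_1: 0, chi_2: 2, chi_3: 0, chi_4: 1, chi_5: 0.

Use <chi_rho, chi> = (1/|G|) sum_C |C| * chi_rho(C) * conj(chi(C)) with |G| = 24 for each irreducible chi in the table:
  <chi_rho, chi_1> = (1/24)[1*(5)*conj(1) + 6*(-1)*conj(1) + 3*(1)*conj(1) + 8*(2)*conj(1) + 6*(-3)*conj(1)]
      = (1/24)[(5) + (-6) + (3) + (16) + (-18)] = 0/24 = 0
  <chi_rho, chi_2> = (1/24)[1*(5)*conj(1) + 6*(-1)*conj(-1) + 3*(1)*conj(1) + 8*(2)*conj(1) + 6*(-3)*conj(-1)]
      = (1/24)[(5) + (6) + (3) + (16) + (18)] = 48/24 = 2
  <chi_rho, chi_3> = (1/24)[1*(5)*conj(2) + 6*(-1)*conj(0) + 3*(1)*conj(2) + 8*(2)*conj(-1) + 6*(-3)*conj(0)]
      = (1/24)[(10) + (0) + (6) + (-16) + (0)] = 0/24 = 0
  <chi_rho, chi_4> = (1/24)[1*(5)*conj(3) + 6*(-1)*conj(1) + 3*(1)*conj(-1) + 8*(2)*conj(0) + 6*(-3)*conj(-1)]
      = (1/24)[(15) + (-6) + (-3) + (0) + (18)] = 24/24 = 1
  <chi_rho, chi_5> = (1/24)[1*(5)*conj(3) + 6*(-1)*conj(-1) + 3*(1)*conj(-1) + 8*(2)*conj(0) + 6*(-3)*conj(1)]
      = (1/24)[(15) + (6) + (-3) + (0) + (-18)] = 0/24 = 0
Dimension check: dim(rho) = sum (mult * dim) = 0*1 + 2*1 + 0*2 + 1*3 + 0*3 = 5 = chi_rho(e) = 5.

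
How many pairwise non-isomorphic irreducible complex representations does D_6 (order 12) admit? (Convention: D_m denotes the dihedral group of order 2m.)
6

Details: The number of irreducible complex representations of a finite group equals its number of conjugacy classes. D_6 has 6 conjugacy classes (n/2 + 3 for n even), so D_6 (order 12) has exactly 6 irreducible complex representations.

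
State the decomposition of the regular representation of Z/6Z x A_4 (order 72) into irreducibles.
Each irreducible V_i of dimension d_i appears with multiplicity d_i, i.e. rho_reg = (direct sum over all irreducibles V_i) d_i V_i. The irreducible dimensions for Z/6Z x A_4 are 1, 1, 1, 1, 1, 1, 1, 1, 1, 1, 1, 1, 1, 1, 1, 1, 1, 1, 3, 3, 3, 3, 3, 3: 18 irreducibles of dimension 1, each with multiplicity 1; 6 irreducibles of dimension 3, each with multiplicity 3. Total dimension 18*1*1 + 6*3*3 = 72 = |G|.

Justification: General theorem: in the regular representation of a finite group G, each irreducible appears with multiplicity equal to its dimension. Check: dim(rho_reg) = sum d_i^2 = 1 + 1 + 1 + 1 + 1 + 1 + 1 + 1 + 1 + 1 + 1 + 1 + 1 + 1 + 1 + 1 + 1 + 1 + 9 + 9 + 9 + 9 + 9 + 9 = 72 = |G|.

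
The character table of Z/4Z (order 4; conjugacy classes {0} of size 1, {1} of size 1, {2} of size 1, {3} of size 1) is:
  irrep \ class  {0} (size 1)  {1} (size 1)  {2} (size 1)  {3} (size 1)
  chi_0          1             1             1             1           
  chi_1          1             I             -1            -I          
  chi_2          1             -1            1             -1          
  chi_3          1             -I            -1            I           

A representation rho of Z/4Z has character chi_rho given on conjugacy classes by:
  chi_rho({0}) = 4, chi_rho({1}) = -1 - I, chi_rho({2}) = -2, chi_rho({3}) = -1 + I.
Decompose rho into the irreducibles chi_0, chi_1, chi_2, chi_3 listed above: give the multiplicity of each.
Multiplicities: chi_0: 0, chi_1: 1, chi_2: 1, chi_3: 2.

Justification: Use <chi_rho, chi> = (1/|G|) sum_C |C| * chi_rho(C) * conj(chi(C)) with |G| = 4 for each irreducible chi in the table:
  <chi_rho, chi_0> = (1/4)[1*(4)*conj(1) + 1*(-1 - I)*conj(1) + 1*(-2)*conj(1) + 1*(-1 + I)*conj(1)]
      = (1/4)[(4) + (-1 - I) + (-2) + (-1 + I)] = 0/4 = 0
  <chi_rho, chi_1> = (1/4)[1*(4)*conj(1) + 1*(-1 - I)*conj(I) + 1*(-2)*conj(-1) + 1*(-1 + I)*conj(-I)]
      = (1/4)[(4) + (-1 + I) + (2) + (-1 - I)] = 4/4 = 1
  <chi_rho, chi_2> = (1/4)[1*(4)*conj(1) + 1*(-1 - I)*conj(-1) + 1*(-2)*conj(1) + 1*(-1 + I)*conj(-1)]
      = (1/4)[(4) + (1 + I) + (-2) + (1 - I)] = 4/4 = 1
  <chi_rho, chi_3> = (1/4)[1*(4)*conj(1) + 1*(-1 - I)*conj(-I) + 1*(-2)*conj(-1) + 1*(-1 + I)*conj(I)]
      = (1/4)[(4) + (1 - I) + (2) + (1 + I)] = 8/4 = 2
(Exp terms are combined using exp(i*s)*conj(exp(i*t)) = exp(i*(s-t)), and sums of them are collapsed using the identity that for every m > 1 the m distinct m-th roots of unity sum to 0, e.g. 1 + exp(2*I*pi/3) + exp(-2*I*pi/3) = 0.)
Dimension check: dim(rho) = sum (mult * dim) = 0*1 + 1*1 + 1*1 + 2*1 = 4 = chi_rho(e) = 4.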